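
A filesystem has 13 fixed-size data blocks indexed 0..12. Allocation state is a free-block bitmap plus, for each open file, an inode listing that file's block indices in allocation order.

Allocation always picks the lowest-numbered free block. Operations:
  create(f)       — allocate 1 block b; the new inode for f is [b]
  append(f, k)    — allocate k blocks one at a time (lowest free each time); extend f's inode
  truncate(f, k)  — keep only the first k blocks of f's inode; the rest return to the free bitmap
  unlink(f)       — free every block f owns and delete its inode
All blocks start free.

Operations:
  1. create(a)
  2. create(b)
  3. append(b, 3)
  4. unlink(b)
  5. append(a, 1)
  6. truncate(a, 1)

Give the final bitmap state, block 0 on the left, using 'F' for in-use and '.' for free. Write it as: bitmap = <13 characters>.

bitmap = F............

  1. create(a)  ⇒  F............  {a→[0]}
  2. create(b)  ⇒  FF...........  {a→[0]; b→[1]}
  3. append(b, 3)  ⇒  FFFFF........  {a→[0]; b→[1, 2, 3, 4]}
  4. unlink(b)  ⇒  F............  {a→[0]}
  5. append(a, 1)  ⇒  FF...........  {a→[0, 1]}
  6. truncate(a, 1)  ⇒  F............  {a→[0]}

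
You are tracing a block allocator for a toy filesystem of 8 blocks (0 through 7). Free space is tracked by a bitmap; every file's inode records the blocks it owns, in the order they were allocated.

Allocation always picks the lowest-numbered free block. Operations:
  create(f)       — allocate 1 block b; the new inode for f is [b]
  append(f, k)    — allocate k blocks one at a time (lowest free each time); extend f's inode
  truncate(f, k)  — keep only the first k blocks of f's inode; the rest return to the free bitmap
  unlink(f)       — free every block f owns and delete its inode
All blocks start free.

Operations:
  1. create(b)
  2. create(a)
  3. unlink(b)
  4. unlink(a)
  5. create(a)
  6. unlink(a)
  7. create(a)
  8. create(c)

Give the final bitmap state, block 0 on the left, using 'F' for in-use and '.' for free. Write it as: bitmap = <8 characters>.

bitmap = FF......

create(b): bitmap=F....... | b=[0]
create(a): bitmap=FF...... | a=[1] b=[0]
unlink(b): bitmap=.F...... | a=[1]
unlink(a): bitmap=........ | 
create(a): bitmap=F....... | a=[0]
unlink(a): bitmap=........ | 
create(a): bitmap=F....... | a=[0]
create(c): bitmap=FF...... | a=[0] c=[1]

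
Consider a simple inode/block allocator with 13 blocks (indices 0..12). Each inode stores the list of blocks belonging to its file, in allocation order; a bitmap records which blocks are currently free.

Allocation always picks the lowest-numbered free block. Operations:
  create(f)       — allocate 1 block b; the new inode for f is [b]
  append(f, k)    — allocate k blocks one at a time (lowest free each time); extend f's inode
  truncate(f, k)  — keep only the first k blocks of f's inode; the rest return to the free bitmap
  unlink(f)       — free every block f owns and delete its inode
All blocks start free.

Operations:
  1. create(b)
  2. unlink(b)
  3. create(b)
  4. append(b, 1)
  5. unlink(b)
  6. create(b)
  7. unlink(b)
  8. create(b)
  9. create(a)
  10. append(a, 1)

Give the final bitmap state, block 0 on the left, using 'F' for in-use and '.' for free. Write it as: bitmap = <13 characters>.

create(b): bitmap=F............ | b=[0]
unlink(b): bitmap=............. | 
create(b): bitmap=F............ | b=[0]
append(b, 1): bitmap=FF........... | b=[0, 1]
unlink(b): bitmap=............. | 
create(b): bitmap=F............ | b=[0]
unlink(b): bitmap=............. | 
create(b): bitmap=F............ | b=[0]
create(a): bitmap=FF........... | a=[1] b=[0]
append(a, 1): bitmap=FFF.......... | a=[1, 2] b=[0]

bitmap = FFF..........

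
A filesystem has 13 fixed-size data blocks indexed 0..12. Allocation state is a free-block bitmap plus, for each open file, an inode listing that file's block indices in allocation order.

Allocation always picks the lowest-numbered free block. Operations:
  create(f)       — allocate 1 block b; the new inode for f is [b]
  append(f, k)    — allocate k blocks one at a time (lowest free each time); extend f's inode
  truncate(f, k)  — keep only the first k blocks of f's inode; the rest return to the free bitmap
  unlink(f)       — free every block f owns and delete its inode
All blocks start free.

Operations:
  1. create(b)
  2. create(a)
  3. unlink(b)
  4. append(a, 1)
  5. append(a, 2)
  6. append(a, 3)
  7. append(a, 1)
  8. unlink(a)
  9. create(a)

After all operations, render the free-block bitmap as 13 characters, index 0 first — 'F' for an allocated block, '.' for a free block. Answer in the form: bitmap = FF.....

[1] create(b) — b=0 (map F............)
[2] create(a) — a=1 b=0 (map FF...........)
[3] unlink(b) — a=1 (map .F...........)
[4] append(a, 1) — a=1,0 (map FF...........)
[5] append(a, 2) — a=1,0,2,3 (map FFFF.........)
[6] append(a, 3) — a=1,0,2,3,4,5,6 (map FFFFFFF......)
[7] append(a, 1) — a=1,0,2,3,4,5,6,7 (map FFFFFFFF.....)
[8] unlink(a) —  (map .............)
[9] create(a) — a=0 (map F............)

bitmap = F............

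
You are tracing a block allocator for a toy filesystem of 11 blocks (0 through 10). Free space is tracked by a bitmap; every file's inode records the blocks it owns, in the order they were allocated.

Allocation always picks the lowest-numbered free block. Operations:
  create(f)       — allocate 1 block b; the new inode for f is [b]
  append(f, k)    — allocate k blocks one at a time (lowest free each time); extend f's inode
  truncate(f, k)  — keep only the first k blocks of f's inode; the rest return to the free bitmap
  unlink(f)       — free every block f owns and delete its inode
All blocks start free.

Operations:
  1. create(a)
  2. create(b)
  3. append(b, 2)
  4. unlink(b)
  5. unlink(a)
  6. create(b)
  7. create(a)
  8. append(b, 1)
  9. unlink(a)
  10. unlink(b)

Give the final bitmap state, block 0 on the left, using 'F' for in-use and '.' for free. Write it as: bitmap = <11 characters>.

[1] create(a) — a=0 (map F..........)
[2] create(b) — a=0 b=1 (map FF.........)
[3] append(b, 2) — a=0 b=1,2,3 (map FFFF.......)
[4] unlink(b) — a=0 (map F..........)
[5] unlink(a) —  (map ...........)
[6] create(b) — b=0 (map F..........)
[7] create(a) — a=1 b=0 (map FF.........)
[8] append(b, 1) — a=1 b=0,2 (map FFF........)
[9] unlink(a) — b=0,2 (map F.F........)
[10] unlink(b) —  (map ...........)

bitmap = ...........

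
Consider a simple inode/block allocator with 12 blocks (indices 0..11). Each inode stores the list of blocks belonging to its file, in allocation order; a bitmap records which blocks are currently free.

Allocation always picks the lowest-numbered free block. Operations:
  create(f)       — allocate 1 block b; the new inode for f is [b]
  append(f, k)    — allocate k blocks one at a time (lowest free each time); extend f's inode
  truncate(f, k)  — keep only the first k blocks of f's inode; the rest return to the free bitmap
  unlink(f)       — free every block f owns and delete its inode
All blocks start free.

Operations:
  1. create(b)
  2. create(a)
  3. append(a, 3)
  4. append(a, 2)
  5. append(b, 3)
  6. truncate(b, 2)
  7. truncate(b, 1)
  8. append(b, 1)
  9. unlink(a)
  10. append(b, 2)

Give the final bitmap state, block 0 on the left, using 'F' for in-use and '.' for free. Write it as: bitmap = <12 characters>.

bitmap = FFF....F....

create(b): bitmap=F........... | b=[0]
create(a): bitmap=FF.......... | a=[1] b=[0]
append(a, 3): bitmap=FFFFF....... | a=[1, 2, 3, 4] b=[0]
append(a, 2): bitmap=FFFFFFF..... | a=[1, 2, 3, 4, 5, 6] b=[0]
append(b, 3): bitmap=FFFFFFFFFF.. | a=[1, 2, 3, 4, 5, 6] b=[0, 7, 8, 9]
truncate(b, 2): bitmap=FFFFFFFF.... | a=[1, 2, 3, 4, 5, 6] b=[0, 7]
truncate(b, 1): bitmap=FFFFFFF..... | a=[1, 2, 3, 4, 5, 6] b=[0]
append(b, 1): bitmap=FFFFFFFF.... | a=[1, 2, 3, 4, 5, 6] b=[0, 7]
unlink(a): bitmap=F......F.... | b=[0, 7]
append(b, 2): bitmap=FFF....F.... | b=[0, 7, 1, 2]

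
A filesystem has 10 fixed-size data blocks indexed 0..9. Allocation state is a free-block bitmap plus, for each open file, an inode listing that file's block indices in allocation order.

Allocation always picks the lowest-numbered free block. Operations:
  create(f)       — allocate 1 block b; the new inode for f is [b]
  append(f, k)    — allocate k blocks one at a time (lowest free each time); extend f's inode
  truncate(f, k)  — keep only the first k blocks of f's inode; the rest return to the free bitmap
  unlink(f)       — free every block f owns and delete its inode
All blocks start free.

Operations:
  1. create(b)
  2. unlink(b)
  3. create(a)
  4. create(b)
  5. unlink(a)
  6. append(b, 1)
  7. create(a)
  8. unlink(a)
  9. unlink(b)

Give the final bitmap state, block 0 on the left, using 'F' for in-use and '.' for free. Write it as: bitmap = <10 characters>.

bitmap = ..........

[1] create(b) — b=0 (map F.........)
[2] unlink(b) —  (map ..........)
[3] create(a) — a=0 (map F.........)
[4] create(b) — a=0 b=1 (map FF........)
[5] unlink(a) — b=1 (map .F........)
[6] append(b, 1) — b=1,0 (map FF........)
[7] create(a) — a=2 b=1,0 (map FFF.......)
[8] unlink(a) — b=1,0 (map FF........)
[9] unlink(b) —  (map ..........)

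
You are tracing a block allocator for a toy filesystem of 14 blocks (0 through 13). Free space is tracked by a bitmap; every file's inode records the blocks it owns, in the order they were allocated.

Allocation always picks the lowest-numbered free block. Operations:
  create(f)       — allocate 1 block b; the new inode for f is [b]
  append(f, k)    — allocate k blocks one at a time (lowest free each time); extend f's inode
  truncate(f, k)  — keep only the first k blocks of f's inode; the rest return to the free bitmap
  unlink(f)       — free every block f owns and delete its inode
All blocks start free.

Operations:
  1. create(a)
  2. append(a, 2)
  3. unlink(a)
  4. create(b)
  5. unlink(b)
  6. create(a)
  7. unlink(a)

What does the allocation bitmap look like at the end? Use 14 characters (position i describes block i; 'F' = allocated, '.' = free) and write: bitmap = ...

  1. create(a)  ⇒  F.............  {a→[0]}
  2. append(a, 2)  ⇒  FFF...........  {a→[0, 1, 2]}
  3. unlink(a)  ⇒  ..............  {}
  4. create(b)  ⇒  F.............  {b→[0]}
  5. unlink(b)  ⇒  ..............  {}
  6. create(a)  ⇒  F.............  {a→[0]}
  7. unlink(a)  ⇒  ..............  {}

bitmap = ..............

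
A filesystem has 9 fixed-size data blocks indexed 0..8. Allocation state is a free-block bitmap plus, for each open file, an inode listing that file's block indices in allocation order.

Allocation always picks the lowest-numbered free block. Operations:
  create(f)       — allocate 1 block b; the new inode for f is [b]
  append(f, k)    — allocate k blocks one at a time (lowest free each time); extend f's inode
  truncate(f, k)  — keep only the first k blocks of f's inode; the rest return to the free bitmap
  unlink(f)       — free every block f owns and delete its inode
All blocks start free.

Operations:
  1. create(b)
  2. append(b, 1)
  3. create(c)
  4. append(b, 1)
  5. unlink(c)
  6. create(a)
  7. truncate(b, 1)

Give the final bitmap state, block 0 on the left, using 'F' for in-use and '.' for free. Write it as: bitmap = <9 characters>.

create(b): bitmap=F........ | b=[0]
append(b, 1): bitmap=FF....... | b=[0, 1]
create(c): bitmap=FFF...... | b=[0, 1] c=[2]
append(b, 1): bitmap=FFFF..... | b=[0, 1, 3] c=[2]
unlink(c): bitmap=FF.F..... | b=[0, 1, 3]
create(a): bitmap=FFFF..... | a=[2] b=[0, 1, 3]
truncate(b, 1): bitmap=F.F...... | a=[2] b=[0]

bitmap = F.F......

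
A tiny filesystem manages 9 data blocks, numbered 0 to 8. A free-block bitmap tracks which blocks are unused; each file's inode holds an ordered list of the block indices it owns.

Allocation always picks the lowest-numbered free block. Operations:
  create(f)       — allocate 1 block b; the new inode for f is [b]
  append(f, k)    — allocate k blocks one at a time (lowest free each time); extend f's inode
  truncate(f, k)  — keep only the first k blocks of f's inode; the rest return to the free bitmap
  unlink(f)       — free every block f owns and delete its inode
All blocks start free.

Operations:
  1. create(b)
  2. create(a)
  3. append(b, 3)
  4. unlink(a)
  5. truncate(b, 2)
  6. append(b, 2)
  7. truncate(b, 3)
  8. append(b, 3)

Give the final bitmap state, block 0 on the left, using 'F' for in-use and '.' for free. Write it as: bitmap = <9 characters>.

bitmap = FFFFFF...

[1] create(b) — b=0 (map F........)
[2] create(a) — a=1 b=0 (map FF.......)
[3] append(b, 3) — a=1 b=0,2,3,4 (map FFFFF....)
[4] unlink(a) — b=0,2,3,4 (map F.FFF....)
[5] truncate(b, 2) — b=0,2 (map F.F......)
[6] append(b, 2) — b=0,2,1,3 (map FFFF.....)
[7] truncate(b, 3) — b=0,2,1 (map FFF......)
[8] append(b, 3) — b=0,2,1,3,4,5 (map FFFFFF...)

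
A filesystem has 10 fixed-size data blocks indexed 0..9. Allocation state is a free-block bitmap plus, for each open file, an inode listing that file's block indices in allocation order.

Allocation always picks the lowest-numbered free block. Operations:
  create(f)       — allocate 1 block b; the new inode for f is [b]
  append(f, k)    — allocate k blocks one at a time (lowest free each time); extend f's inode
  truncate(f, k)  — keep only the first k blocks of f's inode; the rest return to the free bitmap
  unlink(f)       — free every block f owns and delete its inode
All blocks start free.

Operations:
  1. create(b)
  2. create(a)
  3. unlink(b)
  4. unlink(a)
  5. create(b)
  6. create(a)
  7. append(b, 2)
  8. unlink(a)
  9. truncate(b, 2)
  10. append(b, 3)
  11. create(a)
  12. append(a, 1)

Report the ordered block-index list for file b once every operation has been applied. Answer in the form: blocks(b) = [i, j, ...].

blocks(b) = [0, 2, 1, 3, 4]

after create(b) → b:[0]  free=[F.........]
after create(a) → a:[1], b:[0]  free=[FF........]
after unlink(b) → a:[1]  free=[.F........]
after unlink(a) →   free=[..........]
after create(b) → b:[0]  free=[F.........]
after create(a) → a:[1], b:[0]  free=[FF........]
after append(b, 2) → a:[1], b:[0, 2, 3]  free=[FFFF......]
after unlink(a) → b:[0, 2, 3]  free=[F.FF......]
after truncate(b, 2) → b:[0, 2]  free=[F.F.......]
after append(b, 3) → b:[0, 2, 1, 3, 4]  free=[FFFFF.....]
after create(a) → a:[5], b:[0, 2, 1, 3, 4]  free=[FFFFFF....]
after append(a, 1) → a:[5, 6], b:[0, 2, 1, 3, 4]  free=[FFFFFFF...]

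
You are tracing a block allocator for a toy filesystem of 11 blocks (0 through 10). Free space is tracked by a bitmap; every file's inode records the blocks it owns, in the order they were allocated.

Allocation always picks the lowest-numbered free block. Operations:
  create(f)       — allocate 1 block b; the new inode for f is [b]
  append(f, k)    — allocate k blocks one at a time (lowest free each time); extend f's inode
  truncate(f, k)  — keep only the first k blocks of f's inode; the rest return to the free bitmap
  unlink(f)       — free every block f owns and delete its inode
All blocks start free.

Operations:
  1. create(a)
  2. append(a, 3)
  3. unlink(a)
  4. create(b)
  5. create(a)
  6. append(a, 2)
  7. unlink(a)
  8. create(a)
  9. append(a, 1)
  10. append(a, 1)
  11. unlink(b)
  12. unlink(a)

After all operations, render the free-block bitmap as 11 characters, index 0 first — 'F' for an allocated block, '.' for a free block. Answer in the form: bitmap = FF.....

after create(a) → a:[0]  free=[F..........]
after append(a, 3) → a:[0, 1, 2, 3]  free=[FFFF.......]
after unlink(a) →   free=[...........]
after create(b) → b:[0]  free=[F..........]
after create(a) → a:[1], b:[0]  free=[FF.........]
after append(a, 2) → a:[1, 2, 3], b:[0]  free=[FFFF.......]
after unlink(a) → b:[0]  free=[F..........]
after create(a) → a:[1], b:[0]  free=[FF.........]
after append(a, 1) → a:[1, 2], b:[0]  free=[FFF........]
after append(a, 1) → a:[1, 2, 3], b:[0]  free=[FFFF.......]
after unlink(b) → a:[1, 2, 3]  free=[.FFF.......]
after unlink(a) →   free=[...........]

bitmap = ...........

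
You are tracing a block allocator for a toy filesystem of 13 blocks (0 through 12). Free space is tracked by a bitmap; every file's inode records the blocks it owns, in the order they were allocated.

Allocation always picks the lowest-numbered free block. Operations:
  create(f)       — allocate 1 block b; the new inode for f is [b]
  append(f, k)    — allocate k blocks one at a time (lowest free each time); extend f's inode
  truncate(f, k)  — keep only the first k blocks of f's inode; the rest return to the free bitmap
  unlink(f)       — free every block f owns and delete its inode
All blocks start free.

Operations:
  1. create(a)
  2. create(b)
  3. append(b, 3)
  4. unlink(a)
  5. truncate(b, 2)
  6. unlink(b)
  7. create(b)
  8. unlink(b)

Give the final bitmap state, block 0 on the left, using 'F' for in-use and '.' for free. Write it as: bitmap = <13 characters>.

[1] create(a) — a=0 (map F............)
[2] create(b) — a=0 b=1 (map FF...........)
[3] append(b, 3) — a=0 b=1,2,3,4 (map FFFFF........)
[4] unlink(a) — b=1,2,3,4 (map .FFFF........)
[5] truncate(b, 2) — b=1,2 (map .FF..........)
[6] unlink(b) —  (map .............)
[7] create(b) — b=0 (map F............)
[8] unlink(b) —  (map .............)

bitmap = .............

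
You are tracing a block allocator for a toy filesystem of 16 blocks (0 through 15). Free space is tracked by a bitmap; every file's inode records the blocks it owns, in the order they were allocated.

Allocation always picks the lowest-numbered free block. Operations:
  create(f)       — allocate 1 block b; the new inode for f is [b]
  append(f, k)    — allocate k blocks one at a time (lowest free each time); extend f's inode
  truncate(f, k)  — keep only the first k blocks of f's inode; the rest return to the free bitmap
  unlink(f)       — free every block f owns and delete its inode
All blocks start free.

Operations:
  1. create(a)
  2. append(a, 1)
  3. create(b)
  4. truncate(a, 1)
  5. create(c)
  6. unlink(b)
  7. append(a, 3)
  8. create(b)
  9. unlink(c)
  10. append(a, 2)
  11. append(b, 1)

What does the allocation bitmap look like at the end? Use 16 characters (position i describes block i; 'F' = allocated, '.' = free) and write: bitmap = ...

[1] create(a) — a=0 (map F...............)
[2] append(a, 1) — a=0,1 (map FF..............)
[3] create(b) — a=0,1 b=2 (map FFF.............)
[4] truncate(a, 1) — a=0 b=2 (map F.F.............)
[5] create(c) — a=0 b=2 c=1 (map FFF.............)
[6] unlink(b) — a=0 c=1 (map FF..............)
[7] append(a, 3) — a=0,2,3,4 c=1 (map FFFFF...........)
[8] create(b) — a=0,2,3,4 b=5 c=1 (map FFFFFF..........)
[9] unlink(c) — a=0,2,3,4 b=5 (map F.FFFF..........)
[10] append(a, 2) — a=0,2,3,4,1,6 b=5 (map FFFFFFF.........)
[11] append(b, 1) — a=0,2,3,4,1,6 b=5,7 (map FFFFFFFF........)

bitmap = FFFFFFFF........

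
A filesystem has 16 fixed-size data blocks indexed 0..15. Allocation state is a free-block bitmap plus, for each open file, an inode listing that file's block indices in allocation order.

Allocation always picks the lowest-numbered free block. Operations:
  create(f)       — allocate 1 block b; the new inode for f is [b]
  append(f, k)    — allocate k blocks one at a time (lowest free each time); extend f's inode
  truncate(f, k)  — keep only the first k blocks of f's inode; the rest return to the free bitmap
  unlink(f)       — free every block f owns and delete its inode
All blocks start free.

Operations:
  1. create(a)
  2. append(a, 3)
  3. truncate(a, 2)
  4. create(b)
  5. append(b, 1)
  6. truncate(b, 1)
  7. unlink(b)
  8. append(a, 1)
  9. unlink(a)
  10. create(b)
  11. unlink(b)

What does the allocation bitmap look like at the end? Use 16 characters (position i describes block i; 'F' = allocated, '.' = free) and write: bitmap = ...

bitmap = ................

create(a): bitmap=F............... | a=[0]
append(a, 3): bitmap=FFFF............ | a=[0, 1, 2, 3]
truncate(a, 2): bitmap=FF.............. | a=[0, 1]
create(b): bitmap=FFF............. | a=[0, 1] b=[2]
append(b, 1): bitmap=FFFF............ | a=[0, 1] b=[2, 3]
truncate(b, 1): bitmap=FFF............. | a=[0, 1] b=[2]
unlink(b): bitmap=FF.............. | a=[0, 1]
append(a, 1): bitmap=FFF............. | a=[0, 1, 2]
unlink(a): bitmap=................ | 
create(b): bitmap=F............... | b=[0]
unlink(b): bitmap=................ | 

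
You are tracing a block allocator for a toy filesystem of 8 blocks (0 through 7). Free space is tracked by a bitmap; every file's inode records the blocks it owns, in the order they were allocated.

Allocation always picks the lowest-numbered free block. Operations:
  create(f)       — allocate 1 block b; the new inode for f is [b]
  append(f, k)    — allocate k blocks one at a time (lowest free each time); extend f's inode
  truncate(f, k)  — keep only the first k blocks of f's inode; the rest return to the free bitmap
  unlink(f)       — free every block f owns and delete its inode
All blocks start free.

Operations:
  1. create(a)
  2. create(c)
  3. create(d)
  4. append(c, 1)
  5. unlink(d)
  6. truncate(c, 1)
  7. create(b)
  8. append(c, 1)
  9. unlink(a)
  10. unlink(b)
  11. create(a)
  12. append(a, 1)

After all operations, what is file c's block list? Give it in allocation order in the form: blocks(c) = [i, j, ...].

blocks(c) = [1, 3]

[1] create(a) — a=0 (map F.......)
[2] create(c) — a=0 c=1 (map FF......)
[3] create(d) — a=0 c=1 d=2 (map FFF.....)
[4] append(c, 1) — a=0 c=1,3 d=2 (map FFFF....)
[5] unlink(d) — a=0 c=1,3 (map FF.F....)
[6] truncate(c, 1) — a=0 c=1 (map FF......)
[7] create(b) — a=0 b=2 c=1 (map FFF.....)
[8] append(c, 1) — a=0 b=2 c=1,3 (map FFFF....)
[9] unlink(a) — b=2 c=1,3 (map .FFF....)
[10] unlink(b) — c=1,3 (map .F.F....)
[11] create(a) — a=0 c=1,3 (map FF.F....)
[12] append(a, 1) — a=0,2 c=1,3 (map FFFF....)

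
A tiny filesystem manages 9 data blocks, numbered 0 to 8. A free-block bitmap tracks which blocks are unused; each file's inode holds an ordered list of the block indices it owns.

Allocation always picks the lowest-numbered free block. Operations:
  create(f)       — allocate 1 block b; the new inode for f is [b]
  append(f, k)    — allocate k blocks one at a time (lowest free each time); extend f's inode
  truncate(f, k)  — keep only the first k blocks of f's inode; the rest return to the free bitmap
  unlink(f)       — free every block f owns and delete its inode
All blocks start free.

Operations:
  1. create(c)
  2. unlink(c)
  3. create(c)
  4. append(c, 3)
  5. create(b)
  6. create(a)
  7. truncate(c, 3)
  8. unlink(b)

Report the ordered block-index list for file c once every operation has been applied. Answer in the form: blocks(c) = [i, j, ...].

blocks(c) = [0, 1, 2]

  1. create(c)  ⇒  F........  {c→[0]}
  2. unlink(c)  ⇒  .........  {}
  3. create(c)  ⇒  F........  {c→[0]}
  4. append(c, 3)  ⇒  FFFF.....  {c→[0, 1, 2, 3]}
  5. create(b)  ⇒  FFFFF....  {b→[4]; c→[0, 1, 2, 3]}
  6. create(a)  ⇒  FFFFFF...  {a→[5]; b→[4]; c→[0, 1, 2, 3]}
  7. truncate(c, 3)  ⇒  FFF.FF...  {a→[5]; b→[4]; c→[0, 1, 2]}
  8. unlink(b)  ⇒  FFF..F...  {a→[5]; c→[0, 1, 2]}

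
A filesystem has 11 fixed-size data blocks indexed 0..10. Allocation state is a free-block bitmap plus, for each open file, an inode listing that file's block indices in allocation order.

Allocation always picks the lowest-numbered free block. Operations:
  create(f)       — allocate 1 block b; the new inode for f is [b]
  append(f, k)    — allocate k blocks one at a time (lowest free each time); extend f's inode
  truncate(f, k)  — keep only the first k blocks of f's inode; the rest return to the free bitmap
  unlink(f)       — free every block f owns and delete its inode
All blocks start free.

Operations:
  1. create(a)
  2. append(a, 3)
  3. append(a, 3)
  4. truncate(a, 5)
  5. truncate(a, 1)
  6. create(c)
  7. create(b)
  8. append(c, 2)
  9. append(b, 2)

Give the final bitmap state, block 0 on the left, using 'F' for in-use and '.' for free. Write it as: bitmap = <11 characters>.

[1] create(a) — a=0 (map F..........)
[2] append(a, 3) — a=0,1,2,3 (map FFFF.......)
[3] append(a, 3) — a=0,1,2,3,4,5,6 (map FFFFFFF....)
[4] truncate(a, 5) — a=0,1,2,3,4 (map FFFFF......)
[5] truncate(a, 1) — a=0 (map F..........)
[6] create(c) — a=0 c=1 (map FF.........)
[7] create(b) — a=0 b=2 c=1 (map FFF........)
[8] append(c, 2) — a=0 b=2 c=1,3,4 (map FFFFF......)
[9] append(b, 2) — a=0 b=2,5,6 c=1,3,4 (map FFFFFFF....)

bitmap = FFFFFFF....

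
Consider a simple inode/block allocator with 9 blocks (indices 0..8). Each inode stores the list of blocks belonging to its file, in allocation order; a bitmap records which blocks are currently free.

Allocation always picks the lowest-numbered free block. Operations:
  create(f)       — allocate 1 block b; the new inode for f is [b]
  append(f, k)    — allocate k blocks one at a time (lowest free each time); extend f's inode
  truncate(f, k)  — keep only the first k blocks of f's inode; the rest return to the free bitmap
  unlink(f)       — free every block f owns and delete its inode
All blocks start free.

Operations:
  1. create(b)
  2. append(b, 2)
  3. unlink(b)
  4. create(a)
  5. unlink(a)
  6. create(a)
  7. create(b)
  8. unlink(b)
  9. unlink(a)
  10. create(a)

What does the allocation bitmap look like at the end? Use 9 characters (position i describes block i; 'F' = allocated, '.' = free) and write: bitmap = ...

[1] create(b) — b=0 (map F........)
[2] append(b, 2) — b=0,1,2 (map FFF......)
[3] unlink(b) —  (map .........)
[4] create(a) — a=0 (map F........)
[5] unlink(a) —  (map .........)
[6] create(a) — a=0 (map F........)
[7] create(b) — a=0 b=1 (map FF.......)
[8] unlink(b) — a=0 (map F........)
[9] unlink(a) —  (map .........)
[10] create(a) — a=0 (map F........)

bitmap = F........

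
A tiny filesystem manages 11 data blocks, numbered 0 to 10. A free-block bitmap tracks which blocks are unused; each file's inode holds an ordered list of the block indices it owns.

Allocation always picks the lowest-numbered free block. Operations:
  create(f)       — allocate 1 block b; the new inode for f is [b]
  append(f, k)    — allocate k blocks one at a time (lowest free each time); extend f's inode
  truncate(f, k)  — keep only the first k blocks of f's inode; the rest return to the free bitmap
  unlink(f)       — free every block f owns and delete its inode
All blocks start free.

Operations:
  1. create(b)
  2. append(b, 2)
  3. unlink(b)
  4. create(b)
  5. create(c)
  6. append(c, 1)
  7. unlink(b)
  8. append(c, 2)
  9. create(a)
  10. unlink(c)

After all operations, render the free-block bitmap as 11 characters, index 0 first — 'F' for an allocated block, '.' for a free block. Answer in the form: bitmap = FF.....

create(b): bitmap=F.......... | b=[0]
append(b, 2): bitmap=FFF........ | b=[0, 1, 2]
unlink(b): bitmap=........... | 
create(b): bitmap=F.......... | b=[0]
create(c): bitmap=FF......... | b=[0] c=[1]
append(c, 1): bitmap=FFF........ | b=[0] c=[1, 2]
unlink(b): bitmap=.FF........ | c=[1, 2]
append(c, 2): bitmap=FFFF....... | c=[1, 2, 0, 3]
create(a): bitmap=FFFFF...... | a=[4] c=[1, 2, 0, 3]
unlink(c): bitmap=....F...... | a=[4]

bitmap = ....F......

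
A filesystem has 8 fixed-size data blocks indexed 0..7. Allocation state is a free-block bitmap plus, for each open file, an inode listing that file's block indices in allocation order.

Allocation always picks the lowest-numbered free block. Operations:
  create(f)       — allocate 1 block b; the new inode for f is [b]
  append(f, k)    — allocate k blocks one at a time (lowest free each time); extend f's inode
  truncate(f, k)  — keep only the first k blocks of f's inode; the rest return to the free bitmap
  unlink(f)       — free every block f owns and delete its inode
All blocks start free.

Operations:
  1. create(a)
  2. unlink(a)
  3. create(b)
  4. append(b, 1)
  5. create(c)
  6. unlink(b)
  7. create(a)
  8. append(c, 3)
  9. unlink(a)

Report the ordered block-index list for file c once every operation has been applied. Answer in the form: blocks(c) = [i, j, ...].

[1] create(a) — a=0 (map F.......)
[2] unlink(a) —  (map ........)
[3] create(b) — b=0 (map F.......)
[4] append(b, 1) — b=0,1 (map FF......)
[5] create(c) — b=0,1 c=2 (map FFF.....)
[6] unlink(b) — c=2 (map ..F.....)
[7] create(a) — a=0 c=2 (map F.F.....)
[8] append(c, 3) — a=0 c=2,1,3,4 (map FFFFF...)
[9] unlink(a) — c=2,1,3,4 (map .FFFF...)

blocks(c) = [2, 1, 3, 4]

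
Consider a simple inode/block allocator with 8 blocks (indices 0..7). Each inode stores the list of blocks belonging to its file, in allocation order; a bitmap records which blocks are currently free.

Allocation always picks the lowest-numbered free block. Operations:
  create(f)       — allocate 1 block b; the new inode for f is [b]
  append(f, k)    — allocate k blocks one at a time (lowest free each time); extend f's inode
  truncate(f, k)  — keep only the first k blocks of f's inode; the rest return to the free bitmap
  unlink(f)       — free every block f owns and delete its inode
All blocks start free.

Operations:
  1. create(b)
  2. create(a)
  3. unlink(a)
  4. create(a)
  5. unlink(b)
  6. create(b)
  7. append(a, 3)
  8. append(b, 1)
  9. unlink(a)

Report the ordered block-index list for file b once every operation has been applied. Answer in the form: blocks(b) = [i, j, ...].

after create(b) → b:[0]  free=[F.......]
after create(a) → a:[1], b:[0]  free=[FF......]
after unlink(a) → b:[0]  free=[F.......]
after create(a) → a:[1], b:[0]  free=[FF......]
after unlink(b) → a:[1]  free=[.F......]
after create(b) → a:[1], b:[0]  free=[FF......]
after append(a, 3) → a:[1, 2, 3, 4], b:[0]  free=[FFFFF...]
after append(b, 1) → a:[1, 2, 3, 4], b:[0, 5]  free=[FFFFFF..]
after unlink(a) → b:[0, 5]  free=[F....F..]

blocks(b) = [0, 5]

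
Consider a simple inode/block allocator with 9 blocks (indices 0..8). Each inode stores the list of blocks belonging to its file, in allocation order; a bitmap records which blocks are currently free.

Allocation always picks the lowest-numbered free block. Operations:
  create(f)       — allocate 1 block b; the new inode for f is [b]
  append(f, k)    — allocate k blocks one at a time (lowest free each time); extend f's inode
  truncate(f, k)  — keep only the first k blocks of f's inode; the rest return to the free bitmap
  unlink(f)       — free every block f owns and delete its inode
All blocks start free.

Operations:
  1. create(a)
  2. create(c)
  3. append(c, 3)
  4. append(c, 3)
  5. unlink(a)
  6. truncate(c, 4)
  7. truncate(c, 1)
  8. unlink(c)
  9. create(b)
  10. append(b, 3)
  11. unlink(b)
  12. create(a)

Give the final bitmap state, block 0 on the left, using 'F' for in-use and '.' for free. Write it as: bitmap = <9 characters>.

after create(a) → a:[0]  free=[F........]
after create(c) → a:[0], c:[1]  free=[FF.......]
after append(c, 3) → a:[0], c:[1, 2, 3, 4]  free=[FFFFF....]
after append(c, 3) → a:[0], c:[1, 2, 3, 4, 5, 6, 7]  free=[FFFFFFFF.]
after unlink(a) → c:[1, 2, 3, 4, 5, 6, 7]  free=[.FFFFFFF.]
after truncate(c, 4) → c:[1, 2, 3, 4]  free=[.FFFF....]
after truncate(c, 1) → c:[1]  free=[.F.......]
after unlink(c) →   free=[.........]
after create(b) → b:[0]  free=[F........]
after append(b, 3) → b:[0, 1, 2, 3]  free=[FFFF.....]
after unlink(b) →   free=[.........]
after create(a) → a:[0]  free=[F........]

bitmap = F........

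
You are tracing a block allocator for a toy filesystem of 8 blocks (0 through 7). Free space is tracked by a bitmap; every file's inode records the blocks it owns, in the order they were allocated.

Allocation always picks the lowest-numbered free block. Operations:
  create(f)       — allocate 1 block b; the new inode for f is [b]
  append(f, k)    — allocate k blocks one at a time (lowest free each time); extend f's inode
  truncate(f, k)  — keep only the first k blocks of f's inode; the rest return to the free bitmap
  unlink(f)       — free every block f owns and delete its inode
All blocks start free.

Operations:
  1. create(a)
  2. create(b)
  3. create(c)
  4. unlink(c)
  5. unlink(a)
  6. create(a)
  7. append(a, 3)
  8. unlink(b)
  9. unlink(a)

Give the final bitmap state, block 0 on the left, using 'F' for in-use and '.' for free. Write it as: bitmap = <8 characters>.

bitmap = ........

after create(a) → a:[0]  free=[F.......]
after create(b) → a:[0], b:[1]  free=[FF......]
after create(c) → a:[0], b:[1], c:[2]  free=[FFF.....]
after unlink(c) → a:[0], b:[1]  free=[FF......]
after unlink(a) → b:[1]  free=[.F......]
after create(a) → a:[0], b:[1]  free=[FF......]
after append(a, 3) → a:[0, 2, 3, 4], b:[1]  free=[FFFFF...]
after unlink(b) → a:[0, 2, 3, 4]  free=[F.FFF...]
after unlink(a) →   free=[........]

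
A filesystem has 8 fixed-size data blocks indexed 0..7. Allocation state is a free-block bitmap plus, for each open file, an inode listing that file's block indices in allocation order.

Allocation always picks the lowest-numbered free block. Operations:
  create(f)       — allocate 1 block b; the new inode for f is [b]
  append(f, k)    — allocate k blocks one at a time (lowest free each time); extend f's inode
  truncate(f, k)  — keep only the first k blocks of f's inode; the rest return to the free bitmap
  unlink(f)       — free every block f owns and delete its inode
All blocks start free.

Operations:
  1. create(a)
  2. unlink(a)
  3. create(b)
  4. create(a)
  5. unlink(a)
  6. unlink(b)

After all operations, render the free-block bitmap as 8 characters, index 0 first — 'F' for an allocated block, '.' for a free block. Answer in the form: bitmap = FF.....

[1] create(a) — a=0 (map F.......)
[2] unlink(a) —  (map ........)
[3] create(b) — b=0 (map F.......)
[4] create(a) — a=1 b=0 (map FF......)
[5] unlink(a) — b=0 (map F.......)
[6] unlink(b) —  (map ........)

bitmap = ........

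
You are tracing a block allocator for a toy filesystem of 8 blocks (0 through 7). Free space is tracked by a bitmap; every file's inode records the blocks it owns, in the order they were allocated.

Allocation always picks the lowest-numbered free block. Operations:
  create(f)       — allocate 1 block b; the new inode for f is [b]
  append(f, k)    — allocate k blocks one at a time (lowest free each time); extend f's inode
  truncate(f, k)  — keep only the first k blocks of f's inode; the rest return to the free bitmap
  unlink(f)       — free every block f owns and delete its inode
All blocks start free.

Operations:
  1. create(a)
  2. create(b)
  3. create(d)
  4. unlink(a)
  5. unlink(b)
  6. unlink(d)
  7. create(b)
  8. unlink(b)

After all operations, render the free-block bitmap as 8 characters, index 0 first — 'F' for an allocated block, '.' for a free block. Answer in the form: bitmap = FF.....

  1. create(a)  ⇒  F.......  {a→[0]}
  2. create(b)  ⇒  FF......  {a→[0]; b→[1]}
  3. create(d)  ⇒  FFF.....  {a→[0]; b→[1]; d→[2]}
  4. unlink(a)  ⇒  .FF.....  {b→[1]; d→[2]}
  5. unlink(b)  ⇒  ..F.....  {d→[2]}
  6. unlink(d)  ⇒  ........  {}
  7. create(b)  ⇒  F.......  {b→[0]}
  8. unlink(b)  ⇒  ........  {}

bitmap = ........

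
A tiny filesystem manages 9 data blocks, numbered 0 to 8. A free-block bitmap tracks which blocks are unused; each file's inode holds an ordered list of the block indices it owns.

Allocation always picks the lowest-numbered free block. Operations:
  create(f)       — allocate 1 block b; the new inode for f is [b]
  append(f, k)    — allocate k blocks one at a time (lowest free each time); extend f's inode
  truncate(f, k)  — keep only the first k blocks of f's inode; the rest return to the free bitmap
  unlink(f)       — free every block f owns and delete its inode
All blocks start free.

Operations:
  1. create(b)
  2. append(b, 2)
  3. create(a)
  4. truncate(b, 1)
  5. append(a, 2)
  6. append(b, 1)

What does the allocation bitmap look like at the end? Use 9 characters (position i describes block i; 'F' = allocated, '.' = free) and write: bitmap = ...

  1. create(b)  ⇒  F........  {b→[0]}
  2. append(b, 2)  ⇒  FFF......  {b→[0, 1, 2]}
  3. create(a)  ⇒  FFFF.....  {a→[3]; b→[0, 1, 2]}
  4. truncate(b, 1)  ⇒  F..F.....  {a→[3]; b→[0]}
  5. append(a, 2)  ⇒  FFFF.....  {a→[3, 1, 2]; b→[0]}
  6. append(b, 1)  ⇒  FFFFF....  {a→[3, 1, 2]; b→[0, 4]}

bitmap = FFFFF....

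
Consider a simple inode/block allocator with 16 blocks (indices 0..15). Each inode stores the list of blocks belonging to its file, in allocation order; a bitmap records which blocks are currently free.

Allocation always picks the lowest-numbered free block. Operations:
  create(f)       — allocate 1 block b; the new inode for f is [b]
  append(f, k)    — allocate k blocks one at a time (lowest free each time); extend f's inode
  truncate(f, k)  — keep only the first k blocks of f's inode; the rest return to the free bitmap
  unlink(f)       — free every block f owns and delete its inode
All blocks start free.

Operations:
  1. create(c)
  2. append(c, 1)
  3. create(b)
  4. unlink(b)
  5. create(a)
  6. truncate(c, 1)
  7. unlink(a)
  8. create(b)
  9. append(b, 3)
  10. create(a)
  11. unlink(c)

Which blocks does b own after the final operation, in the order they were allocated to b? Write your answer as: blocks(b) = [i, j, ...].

  1. create(c)  ⇒  F...............  {c→[0]}
  2. append(c, 1)  ⇒  FF..............  {c→[0, 1]}
  3. create(b)  ⇒  FFF.............  {b→[2]; c→[0, 1]}
  4. unlink(b)  ⇒  FF..............  {c→[0, 1]}
  5. create(a)  ⇒  FFF.............  {a→[2]; c→[0, 1]}
  6. truncate(c, 1)  ⇒  F.F.............  {a→[2]; c→[0]}
  7. unlink(a)  ⇒  F...............  {c→[0]}
  8. create(b)  ⇒  FF..............  {b→[1]; c→[0]}
  9. append(b, 3)  ⇒  FFFFF...........  {b→[1, 2, 3, 4]; c→[0]}
  10. create(a)  ⇒  FFFFFF..........  {a→[5]; b→[1, 2, 3, 4]; c→[0]}
  11. unlink(c)  ⇒  .FFFFF..........  {a→[5]; b→[1, 2, 3, 4]}

blocks(b) = [1, 2, 3, 4]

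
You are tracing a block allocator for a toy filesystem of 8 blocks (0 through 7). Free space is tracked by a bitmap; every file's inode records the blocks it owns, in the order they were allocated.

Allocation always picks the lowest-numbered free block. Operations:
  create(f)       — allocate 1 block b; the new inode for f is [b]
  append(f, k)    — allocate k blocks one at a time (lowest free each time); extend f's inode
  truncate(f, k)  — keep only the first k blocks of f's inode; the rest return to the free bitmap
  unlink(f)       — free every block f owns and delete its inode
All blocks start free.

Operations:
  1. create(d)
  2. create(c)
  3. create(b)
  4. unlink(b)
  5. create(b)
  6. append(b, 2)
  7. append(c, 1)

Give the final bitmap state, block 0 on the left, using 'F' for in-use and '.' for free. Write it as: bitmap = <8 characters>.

bitmap = FFFFFF..

  1. create(d)  ⇒  F.......  {d→[0]}
  2. create(c)  ⇒  FF......  {c→[1]; d→[0]}
  3. create(b)  ⇒  FFF.....  {b→[2]; c→[1]; d→[0]}
  4. unlink(b)  ⇒  FF......  {c→[1]; d→[0]}
  5. create(b)  ⇒  FFF.....  {b→[2]; c→[1]; d→[0]}
  6. append(b, 2)  ⇒  FFFFF...  {b→[2, 3, 4]; c→[1]; d→[0]}
  7. append(c, 1)  ⇒  FFFFFF..  {b→[2, 3, 4]; c→[1, 5]; d→[0]}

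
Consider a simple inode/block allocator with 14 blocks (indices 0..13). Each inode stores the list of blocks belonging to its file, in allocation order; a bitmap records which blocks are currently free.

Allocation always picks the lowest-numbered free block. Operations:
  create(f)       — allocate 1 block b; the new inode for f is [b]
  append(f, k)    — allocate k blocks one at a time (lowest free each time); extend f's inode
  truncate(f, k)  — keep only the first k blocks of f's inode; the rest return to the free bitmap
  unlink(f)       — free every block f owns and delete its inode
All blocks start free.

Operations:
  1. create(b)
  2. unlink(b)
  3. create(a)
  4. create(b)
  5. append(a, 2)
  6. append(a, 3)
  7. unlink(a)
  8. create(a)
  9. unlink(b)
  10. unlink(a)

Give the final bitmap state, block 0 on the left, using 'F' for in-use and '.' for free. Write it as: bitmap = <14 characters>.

bitmap = ..............

create(b): bitmap=F............. | b=[0]
unlink(b): bitmap=.............. | 
create(a): bitmap=F............. | a=[0]
create(b): bitmap=FF............ | a=[0] b=[1]
append(a, 2): bitmap=FFFF.......... | a=[0, 2, 3] b=[1]
append(a, 3): bitmap=FFFFFFF....... | a=[0, 2, 3, 4, 5, 6] b=[1]
unlink(a): bitmap=.F............ | b=[1]
create(a): bitmap=FF............ | a=[0] b=[1]
unlink(b): bitmap=F............. | a=[0]
unlink(a): bitmap=.............. | 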